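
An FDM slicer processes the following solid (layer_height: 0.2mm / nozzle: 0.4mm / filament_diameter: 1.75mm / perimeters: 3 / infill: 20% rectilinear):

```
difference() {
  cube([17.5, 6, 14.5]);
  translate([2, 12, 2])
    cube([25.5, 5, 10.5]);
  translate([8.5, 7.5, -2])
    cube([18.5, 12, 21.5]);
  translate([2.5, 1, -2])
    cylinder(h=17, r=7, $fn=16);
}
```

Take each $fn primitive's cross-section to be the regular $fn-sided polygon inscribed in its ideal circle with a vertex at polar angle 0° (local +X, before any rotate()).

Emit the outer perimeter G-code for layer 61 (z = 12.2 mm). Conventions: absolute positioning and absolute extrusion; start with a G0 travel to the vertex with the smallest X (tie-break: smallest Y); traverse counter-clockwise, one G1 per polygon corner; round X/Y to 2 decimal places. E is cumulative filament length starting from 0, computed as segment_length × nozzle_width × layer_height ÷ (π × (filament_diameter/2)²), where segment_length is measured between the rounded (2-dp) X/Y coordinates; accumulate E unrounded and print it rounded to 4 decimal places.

At z = 12.2 mm: the 17.5×6 cube contributes its full rectangle; the cube at (2, 12) is present — its section is the full 25.5×5 rectangle; the 18.5×12 cube at (8.5, 7.5) contributes its full rectangle; the r=7 cylinder at (2.5, 1) gives a regular 16-gon of circumradius 7 (constant along its height); After the difference (first − rest): starting from the 17.5×6 cube, the 25.5×5 cube at (2, 12) misses the remaining region (no effect); the 18.5×12 cube at (8.5, 7.5) misses the remaining region (no effect); the r=7 cylinder at (2.5, 1) partially overlaps it — only the 53.15 mm² overlap (of its 150.01 mm²) is removed, clipping the outline — 1 connected region. The outline is a single polygon with 7 vertices. Extrusion per mm of travel: 0.4 × 0.2 / (π × 0.875²) = 0.033260. Accumulating E over each segment gives final E = 1.0280.

G0 X7.37 Y6.00 Z12.20
G1 X7.45 Y5.95 E0.0031
G1 X8.97 Y3.68 E0.0940
G1 X9.50 Y1.00 E0.1849
G1 X9.30 Y0.00 E0.2188
G1 X17.50 Y0.00 E0.4915
G1 X17.50 Y6.00 E0.6911
G1 X7.37 Y6.00 E1.0280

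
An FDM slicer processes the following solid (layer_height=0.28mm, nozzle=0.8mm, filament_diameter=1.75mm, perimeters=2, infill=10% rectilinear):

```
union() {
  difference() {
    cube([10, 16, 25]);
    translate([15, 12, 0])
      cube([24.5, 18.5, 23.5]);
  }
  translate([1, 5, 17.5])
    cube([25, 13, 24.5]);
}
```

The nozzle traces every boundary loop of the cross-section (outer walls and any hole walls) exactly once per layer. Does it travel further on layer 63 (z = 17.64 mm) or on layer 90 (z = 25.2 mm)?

Layer 63 (z = 17.64): the cube (footprint 10×16) is included at this height (perimeter 52.00 mm); the cube at (15, 12) (footprint 24.5×18.5) is included at this height (perimeter 86.00 mm); Subtracting the remaining from the first: starting from the 10×16 cube, the 24.5×18.5 cube at (15, 12) misses the remaining region (no effect) — boundary = 52.00 mm; the cube at (1, 5) (footprint 25×13) is included at this height (perimeter 76.00 mm); Merging all regions: the regions partially overlap (shared area 99.00 mm²), so the edge portions inside another operand are dropped and the merged outline is re-measured after clipping — boundary = 88.00 mm. So its perimeter = 88.00 mm. Layer 90 (z = 25.2): the cube does not reach this height (z outside [0, 25]); the cube at (15, 12) is absent (z outside [0, 23.5]); Taking the first minus the rest: the first operand is absent here, so nothing remains; the cube at (1, 5) is present — its section is the full 25×13 rectangle (perimeter 76.00 mm); Merging all regions: only the 25×13 cube at (1, 5) is present, so the union is just that shape — boundary = 76.00 mm. So its perimeter = 76.00 mm. Layer 63 is larger (88.00 vs 76.00 mm).

layer 63 (z = 17.64 mm)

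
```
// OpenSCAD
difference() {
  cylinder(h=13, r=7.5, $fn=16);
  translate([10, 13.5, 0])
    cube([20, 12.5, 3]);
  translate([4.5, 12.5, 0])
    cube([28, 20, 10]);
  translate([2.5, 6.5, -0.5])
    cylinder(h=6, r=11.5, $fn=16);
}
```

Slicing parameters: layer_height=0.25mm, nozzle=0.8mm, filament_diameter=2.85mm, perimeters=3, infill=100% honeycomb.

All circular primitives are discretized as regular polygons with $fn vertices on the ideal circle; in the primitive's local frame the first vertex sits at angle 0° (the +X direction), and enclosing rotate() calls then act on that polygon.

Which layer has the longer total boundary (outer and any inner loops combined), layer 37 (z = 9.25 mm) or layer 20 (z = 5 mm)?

layer 37 (z = 9.25 mm)

Layer 37 (z = 9.25): the r=7.5 cylinder gives a regular 16-gon of circumradius 7.5 (constant along its height) (perimeter = 2·16·7.500·sin(180°/16) = 46.82 mm); the cube at (10, 13.5) is absent (z outside [0, 3]); the cube at (4.5, 12.5) (footprint 28×20) is included at this height (perimeter 96.00 mm); the cylinder at (2.5, 6.5) is not intersected at this z (z outside [-0.5, 5.5]); After the difference (first − rest): starting from the r=7.5 cylinder, the 28×20 cube at (4.5, 12.5) misses the remaining region (no effect) — boundary = 46.82 mm. So its perimeter = 46.82 mm. Layer 20 (z = 5): the r=7.5 cylinder contributes a regular 16-gon of circumradius 7.5 (perimeter = 2·16·7.500·sin(180°/16) = 46.82 mm); the cube at (10, 13.5) does not reach this height (z outside [0, 3]); the cube at (4.5, 12.5) is present — its section is the full 28×20 rectangle (perimeter 96.00 mm); the r=11.5 cylinder at (2.5, 6.5) gives a regular 16-gon of circumradius 11.5 (constant along its height) (perimeter = 2·16·11.500·sin(180°/16) = 71.79 mm); Subtracting the remaining from the first: starting from the r=7.5 cylinder, the 28×20 cube at (4.5, 12.5) misses the remaining region (no effect); the r=11.5 cylinder at (2.5, 6.5) partially overlaps it — only the 137.87 mm² overlap (of its 404.88 mm²) is removed, clipping the outline — boundary = 35.22 mm. So its perimeter = 35.22 mm. Layer 37 is larger (46.82 vs 35.22 mm).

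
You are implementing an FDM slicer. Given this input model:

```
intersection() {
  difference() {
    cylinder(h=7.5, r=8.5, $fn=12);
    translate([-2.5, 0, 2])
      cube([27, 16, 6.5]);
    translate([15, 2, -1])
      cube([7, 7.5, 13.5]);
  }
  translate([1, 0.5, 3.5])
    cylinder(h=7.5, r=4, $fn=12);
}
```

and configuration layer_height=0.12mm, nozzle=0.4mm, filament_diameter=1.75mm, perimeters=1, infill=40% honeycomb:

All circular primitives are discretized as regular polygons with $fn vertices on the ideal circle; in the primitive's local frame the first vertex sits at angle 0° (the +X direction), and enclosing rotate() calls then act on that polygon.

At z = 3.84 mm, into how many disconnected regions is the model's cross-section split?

1

At z = 3.84 mm: the cylinder: section is a regular 12-gon, circumradius r=8.5; the cube at (-2.5, 0) is present — its section is the full 27×16 rectangle; the cube at (15, 2) (footprint 7×7.5) is included at this height; After the difference (first − rest): starting from the r=8.5 cylinder, the 27×16 cube at (-2.5, 0) partially overlaps it — only the 74.60 mm² overlap (of its 432.00 mm²) is removed, clipping the outline; the 7×7.5 cube at (15, 2) misses the remaining region (no effect) — 1 connected region; the r=4 cylinder at (1, 0.5) contributes a regular 12-gon of circumradius 4; Taking the intersection: the r=4 cylinder at (1, 0.5) partially overlaps that combined region; clipping to the common part keeps 20.75 mm² — 1 connected region. The result has 1 disconnected region.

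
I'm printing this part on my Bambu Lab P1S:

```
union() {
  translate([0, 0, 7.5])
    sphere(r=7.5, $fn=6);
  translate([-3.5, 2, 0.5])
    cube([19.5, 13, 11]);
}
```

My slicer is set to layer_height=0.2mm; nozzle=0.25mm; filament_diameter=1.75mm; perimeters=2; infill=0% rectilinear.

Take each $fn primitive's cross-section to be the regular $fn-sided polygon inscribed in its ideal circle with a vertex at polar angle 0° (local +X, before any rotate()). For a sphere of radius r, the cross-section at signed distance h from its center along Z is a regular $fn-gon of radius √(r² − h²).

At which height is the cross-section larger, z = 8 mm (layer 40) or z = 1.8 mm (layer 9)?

layer 40 (z = 8 mm)

Layer 40 (z = 8): the sphere: section is a regular 6-gon, circumradius = √(r²−h²) = √(7.5²−0.5²) = 7.483 (area = (6/2)·7.483²·sin(360°/6) = 145.49 mm²); the cube at (-3.5, 2) (footprint 19.5×13) is included at this height (area 253.50 mm²); Taking the union: the regions partially overlap — summed areas 398.99 mm² minus the doubly-counted overlap 38.24 mm² gives 360.75 mm² — area = 360.75 mm². So its area = 360.75 mm². Layer 9 (z = 1.8): the r=7.5 sphere slices to a regular 6-gon of circumradius 4.874 (√(r²−h²) with h=5.7 from center) (area = (6/2)·4.874²·sin(360°/6) = 61.73 mm²); the 19.5×13 cube at (-3.5, 2) contributes its full rectangle (area 253.50 mm²); Combining (union): the regions partially overlap — summed areas 315.23 mm² minus the doubly-counted overlap 13.64 mm² gives 301.60 mm² — area = 301.60 mm². So its area = 301.60 mm². Layer 40 is larger (360.75 vs 301.60 mm²).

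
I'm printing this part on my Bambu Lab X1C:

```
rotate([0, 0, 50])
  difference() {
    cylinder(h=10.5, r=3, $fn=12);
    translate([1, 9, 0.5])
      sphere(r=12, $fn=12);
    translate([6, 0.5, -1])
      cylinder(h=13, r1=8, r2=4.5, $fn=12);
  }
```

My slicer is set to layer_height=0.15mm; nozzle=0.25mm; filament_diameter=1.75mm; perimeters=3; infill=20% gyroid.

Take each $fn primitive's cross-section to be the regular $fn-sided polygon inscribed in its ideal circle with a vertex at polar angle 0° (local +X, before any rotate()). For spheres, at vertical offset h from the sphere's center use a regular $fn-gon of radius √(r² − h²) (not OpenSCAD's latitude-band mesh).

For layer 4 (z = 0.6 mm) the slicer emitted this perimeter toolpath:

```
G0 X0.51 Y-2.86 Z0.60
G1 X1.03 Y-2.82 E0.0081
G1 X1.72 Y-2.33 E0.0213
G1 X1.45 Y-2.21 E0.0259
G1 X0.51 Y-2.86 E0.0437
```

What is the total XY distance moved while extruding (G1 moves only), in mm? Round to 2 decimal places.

Sum the Euclidean lengths of each G1 segment: total = 2.81 mm.

2.81 mm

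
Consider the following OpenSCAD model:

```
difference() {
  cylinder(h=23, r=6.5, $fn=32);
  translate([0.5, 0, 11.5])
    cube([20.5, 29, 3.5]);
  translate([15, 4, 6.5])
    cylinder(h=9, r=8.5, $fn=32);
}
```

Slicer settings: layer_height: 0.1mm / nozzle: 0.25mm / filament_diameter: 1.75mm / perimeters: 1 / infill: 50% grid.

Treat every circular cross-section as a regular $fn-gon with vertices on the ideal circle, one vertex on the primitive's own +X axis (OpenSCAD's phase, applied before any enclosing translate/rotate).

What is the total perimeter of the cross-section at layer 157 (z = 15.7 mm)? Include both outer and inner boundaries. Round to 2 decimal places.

40.78 mm

At z = 15.7 mm: the cylinder: section is a regular 32-gon, circumradius r=6.5 (perimeter = 2·32·6.500·sin(180°/32) = 40.78 mm); the cube at (0.5, 0) does not reach this height (z outside [11.5, 15]); the cylinder at (15, 4) is absent (z outside [6.5, 15.5]); Subtracting the remaining from the first: none of the subtracted shapes is present at this height, so the r=6.5 cylinder is unchanged — boundary = 40.78 mm. Overall, the cross-section is a single solid region. Total boundary length (outer) = 40.78 mm.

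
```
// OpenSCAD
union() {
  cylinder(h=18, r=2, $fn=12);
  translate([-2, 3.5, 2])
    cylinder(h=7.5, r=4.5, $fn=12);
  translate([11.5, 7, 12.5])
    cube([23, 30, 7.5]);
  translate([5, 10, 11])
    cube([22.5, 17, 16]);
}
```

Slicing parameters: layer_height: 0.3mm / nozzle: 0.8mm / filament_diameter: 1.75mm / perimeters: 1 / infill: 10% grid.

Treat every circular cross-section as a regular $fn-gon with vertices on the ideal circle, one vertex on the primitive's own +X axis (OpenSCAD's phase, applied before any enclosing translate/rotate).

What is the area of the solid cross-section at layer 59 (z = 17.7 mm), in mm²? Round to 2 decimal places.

812.50 mm²

At z = 17.7 mm: the r=2 cylinder contributes a regular 12-gon of circumradius 2 (area = (12/2)·2.000²·sin(360°/12) = 12.00 mm²); the cylinder at (-2, 3.5) does not reach this height (z outside [2, 9.5]); the cube at (11.5, 7) is present — its section is the full 23×30 rectangle (area 690.00 mm²); the cube at (5, 10) is present — its section is the full 22.5×17 rectangle (area 382.50 mm²); Taking the union: the regions partially overlap — summed areas 1084.50 mm² minus the doubly-counted overlap 272.00 mm² gives 812.50 mm² — area = 812.50 mm². Overall, the cross-section has 2 separate islands. Net area = 812.50 mm².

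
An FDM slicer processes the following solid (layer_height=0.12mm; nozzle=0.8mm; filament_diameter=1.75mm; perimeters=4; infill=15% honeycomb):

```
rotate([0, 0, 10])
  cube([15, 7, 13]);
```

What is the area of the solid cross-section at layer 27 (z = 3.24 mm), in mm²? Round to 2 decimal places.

At z = 3.24 mm: the 15×7 cube contributes its full rectangle (area 105.00 mm²); (rotated 10° about Z; rotation is an isometry so areas/perimeters/island counts are preserved). Overall, the cross-section is a single solid region. Net area = 105.00 mm².

105.00 mm²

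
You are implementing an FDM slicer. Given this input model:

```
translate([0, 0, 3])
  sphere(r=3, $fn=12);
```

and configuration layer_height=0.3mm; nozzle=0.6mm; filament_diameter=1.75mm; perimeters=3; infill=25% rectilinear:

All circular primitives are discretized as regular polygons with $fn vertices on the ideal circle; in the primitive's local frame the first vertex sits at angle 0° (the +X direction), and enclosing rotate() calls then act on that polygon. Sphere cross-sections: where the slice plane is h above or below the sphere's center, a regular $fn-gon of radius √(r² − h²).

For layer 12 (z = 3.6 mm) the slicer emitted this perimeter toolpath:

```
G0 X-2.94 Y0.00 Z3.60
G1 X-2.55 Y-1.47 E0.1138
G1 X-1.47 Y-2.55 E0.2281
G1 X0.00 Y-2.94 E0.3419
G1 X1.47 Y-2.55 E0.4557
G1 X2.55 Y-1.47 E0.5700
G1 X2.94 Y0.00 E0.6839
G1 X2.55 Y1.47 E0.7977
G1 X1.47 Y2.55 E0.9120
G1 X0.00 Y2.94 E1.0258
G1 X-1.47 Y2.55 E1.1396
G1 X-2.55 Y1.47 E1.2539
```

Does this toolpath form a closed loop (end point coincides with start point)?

no

Start point (G0): (-2.94, 0.00). End point (last G1): the path does not return to the start — open.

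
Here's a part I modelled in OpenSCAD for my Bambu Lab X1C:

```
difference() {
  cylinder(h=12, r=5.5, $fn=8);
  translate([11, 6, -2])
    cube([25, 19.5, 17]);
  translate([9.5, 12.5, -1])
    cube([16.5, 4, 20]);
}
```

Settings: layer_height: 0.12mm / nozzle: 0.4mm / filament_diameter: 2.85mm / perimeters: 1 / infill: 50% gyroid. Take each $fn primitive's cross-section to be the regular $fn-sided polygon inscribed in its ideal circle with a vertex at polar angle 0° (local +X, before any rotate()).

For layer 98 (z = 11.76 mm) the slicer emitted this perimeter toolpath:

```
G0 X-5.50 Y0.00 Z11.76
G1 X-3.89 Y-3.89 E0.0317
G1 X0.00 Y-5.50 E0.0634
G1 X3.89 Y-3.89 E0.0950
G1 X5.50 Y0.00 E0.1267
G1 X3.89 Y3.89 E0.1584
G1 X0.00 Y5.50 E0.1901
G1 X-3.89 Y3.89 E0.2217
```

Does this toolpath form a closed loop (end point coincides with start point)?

Start point (G0): (-5.50, 0.00). End point (last G1): the path does not return to the start — open.

no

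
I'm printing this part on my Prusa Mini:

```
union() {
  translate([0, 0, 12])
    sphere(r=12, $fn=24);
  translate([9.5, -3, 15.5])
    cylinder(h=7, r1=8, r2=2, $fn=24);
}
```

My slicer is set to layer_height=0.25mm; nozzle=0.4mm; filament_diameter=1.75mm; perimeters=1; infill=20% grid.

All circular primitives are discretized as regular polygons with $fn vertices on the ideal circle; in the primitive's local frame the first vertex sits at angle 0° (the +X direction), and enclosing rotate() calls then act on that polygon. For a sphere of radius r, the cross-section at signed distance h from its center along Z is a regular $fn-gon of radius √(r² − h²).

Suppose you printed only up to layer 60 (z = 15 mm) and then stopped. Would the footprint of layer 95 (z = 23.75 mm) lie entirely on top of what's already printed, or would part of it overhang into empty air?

entirely on top

Compare the two slices. At z = 15: the sphere: section is a regular 24-gon, circumradius = √(r²−h²) = √(12²−3²) = 11.619 (area = (24/2)·11.619²·sin(360°/24) = 419.29 mm²); the cone at (9.5, -3) does not reach this height (z outside [15.5, 22.5]); Taking the union: only the r=12 sphere is present, so the union is just that shape — area = 419.29 mm². At z = 23.75: the r=12 sphere contributes a regular 24-gon of circumradius √(12²−11.75²) = 2.437 (area = (24/2)·2.437²·sin(360°/24) = 18.44 mm²); the cone at (9.5, -3) does not reach this height (z outside [15.5, 22.5]); Combining (union): only the r=12 sphere is present, so the union is just that shape — area = 18.44 mm². Checking containment: the cross-section at z = 23.75 is a subset of the cross-section at z = 15.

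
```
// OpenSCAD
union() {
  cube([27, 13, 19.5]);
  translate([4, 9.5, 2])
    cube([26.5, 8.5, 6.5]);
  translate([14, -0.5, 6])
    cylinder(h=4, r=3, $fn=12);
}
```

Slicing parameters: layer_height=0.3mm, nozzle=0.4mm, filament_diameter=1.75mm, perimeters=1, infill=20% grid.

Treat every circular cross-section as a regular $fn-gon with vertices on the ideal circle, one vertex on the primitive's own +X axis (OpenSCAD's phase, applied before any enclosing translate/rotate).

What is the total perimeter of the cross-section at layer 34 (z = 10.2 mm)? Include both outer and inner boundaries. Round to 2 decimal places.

80.00 mm

At z = 10.2 mm: the cube is present — its section is the full 27×13 rectangle (perimeter 80.00 mm); the cube at (4, 9.5) is absent (z outside [2, 8.5]); the cylinder at (14, -0.5) is absent (z outside [6, 10]); Combining (union): only the 27×13 cube is present, so the union is just that shape — boundary = 80.00 mm. Overall, the cross-section is a single solid region. Total boundary length (outer) = 80.00 mm.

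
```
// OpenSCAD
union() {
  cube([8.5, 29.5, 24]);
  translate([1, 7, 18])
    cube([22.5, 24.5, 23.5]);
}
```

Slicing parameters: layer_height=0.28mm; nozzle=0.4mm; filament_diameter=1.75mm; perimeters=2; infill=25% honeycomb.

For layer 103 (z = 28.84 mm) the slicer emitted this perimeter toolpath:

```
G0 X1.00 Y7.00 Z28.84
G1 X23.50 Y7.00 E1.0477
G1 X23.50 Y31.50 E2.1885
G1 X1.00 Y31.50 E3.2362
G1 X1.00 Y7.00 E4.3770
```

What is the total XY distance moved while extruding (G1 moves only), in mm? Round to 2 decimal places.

Sum the Euclidean lengths of each G1 segment: total = 94.00 mm.

94.00 mm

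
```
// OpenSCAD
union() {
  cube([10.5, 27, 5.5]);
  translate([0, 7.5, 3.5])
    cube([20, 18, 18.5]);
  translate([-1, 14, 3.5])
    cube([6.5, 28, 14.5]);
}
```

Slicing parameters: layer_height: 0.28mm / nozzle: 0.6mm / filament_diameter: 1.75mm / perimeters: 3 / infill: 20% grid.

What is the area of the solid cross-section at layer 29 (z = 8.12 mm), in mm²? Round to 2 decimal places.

At z = 8.12 mm: the cube does not reach this height (z outside [0, 5.5]); the cube at (0, 7.5) (footprint 20×18) is included at this height (area 360.00 mm²); the 6.5×28 cube at (-1, 14) contributes its full rectangle (area 182.00 mm²); Merging all regions: the regions partially overlap — summed areas 542.00 mm² minus the doubly-counted overlap 63.25 mm² gives 478.75 mm² — area = 478.75 mm². Overall, the cross-section is a single solid region. Net area = 478.75 mm².

478.75 mm²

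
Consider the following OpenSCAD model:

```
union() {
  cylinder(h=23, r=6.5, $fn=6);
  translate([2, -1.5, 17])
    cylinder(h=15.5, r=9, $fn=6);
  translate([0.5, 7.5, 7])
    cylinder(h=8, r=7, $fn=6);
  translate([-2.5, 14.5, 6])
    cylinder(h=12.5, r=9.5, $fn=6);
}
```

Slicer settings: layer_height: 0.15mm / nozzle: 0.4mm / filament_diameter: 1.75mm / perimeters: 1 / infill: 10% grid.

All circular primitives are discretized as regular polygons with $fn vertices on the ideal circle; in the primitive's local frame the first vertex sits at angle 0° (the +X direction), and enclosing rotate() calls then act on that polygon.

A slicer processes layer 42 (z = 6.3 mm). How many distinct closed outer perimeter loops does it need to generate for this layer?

2

At z = 6.3 mm: the cylinder: section is a regular 6-gon, circumradius r=6.5; the cylinder at (2, -1.5) is not intersected at this z (z outside [17, 32.5]); the cylinder at (0.5, 7.5) is absent (z outside [7, 15]); the r=9.5 cylinder at (-2.5, 14.5) contributes a regular 6-gon of circumradius 9.5; Merging all regions: the 2 present regions are separate (no shared area or edge), so areas and boundary lengths simply add and each stays a separate island — 2 connected regions. The result has 2 disconnected regions.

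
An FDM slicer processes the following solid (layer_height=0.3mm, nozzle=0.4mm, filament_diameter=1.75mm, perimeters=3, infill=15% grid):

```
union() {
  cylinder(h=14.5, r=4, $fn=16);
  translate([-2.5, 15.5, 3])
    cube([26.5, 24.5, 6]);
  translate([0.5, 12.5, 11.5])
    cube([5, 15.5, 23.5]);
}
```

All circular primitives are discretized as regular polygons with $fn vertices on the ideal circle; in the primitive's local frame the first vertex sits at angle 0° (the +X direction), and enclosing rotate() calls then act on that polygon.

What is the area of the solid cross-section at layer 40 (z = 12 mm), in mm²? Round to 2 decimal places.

At z = 12 mm: the r=4 cylinder contributes a regular 16-gon of circumradius 4 (area = (16/2)·4.000²·sin(360°/16) = 48.98 mm²); the cube at (-2.5, 15.5) does not reach this height (z outside [3, 9]); the 5×15.5 cube at (0.5, 12.5) contributes its full rectangle (area 77.50 mm²); Taking the union: the 2 present regions are separate (no shared area or edge), so areas and boundary lengths simply add and each stays a separate island — area = 126.48 mm². Overall, the cross-section has 2 separate islands. Net area = 126.48 mm².

126.48 mm²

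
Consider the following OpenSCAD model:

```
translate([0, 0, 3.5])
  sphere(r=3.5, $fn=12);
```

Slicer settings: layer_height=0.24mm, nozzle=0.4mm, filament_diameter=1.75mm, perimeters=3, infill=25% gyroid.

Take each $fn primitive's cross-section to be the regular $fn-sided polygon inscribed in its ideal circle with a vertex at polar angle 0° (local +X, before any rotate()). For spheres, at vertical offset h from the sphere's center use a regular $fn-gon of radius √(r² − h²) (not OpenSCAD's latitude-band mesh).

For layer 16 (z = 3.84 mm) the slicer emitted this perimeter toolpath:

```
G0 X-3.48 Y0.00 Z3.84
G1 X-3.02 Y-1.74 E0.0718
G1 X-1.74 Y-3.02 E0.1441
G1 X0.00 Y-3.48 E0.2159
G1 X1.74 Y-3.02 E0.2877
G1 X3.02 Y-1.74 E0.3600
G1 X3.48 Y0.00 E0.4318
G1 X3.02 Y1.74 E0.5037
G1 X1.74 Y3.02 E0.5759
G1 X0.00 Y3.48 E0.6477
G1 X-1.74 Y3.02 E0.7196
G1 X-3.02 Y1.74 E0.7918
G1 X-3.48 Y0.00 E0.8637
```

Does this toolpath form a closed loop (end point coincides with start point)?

Start point (G0): (-3.48, 0.00). End point (last G1): the path returns to the start — closed.

yes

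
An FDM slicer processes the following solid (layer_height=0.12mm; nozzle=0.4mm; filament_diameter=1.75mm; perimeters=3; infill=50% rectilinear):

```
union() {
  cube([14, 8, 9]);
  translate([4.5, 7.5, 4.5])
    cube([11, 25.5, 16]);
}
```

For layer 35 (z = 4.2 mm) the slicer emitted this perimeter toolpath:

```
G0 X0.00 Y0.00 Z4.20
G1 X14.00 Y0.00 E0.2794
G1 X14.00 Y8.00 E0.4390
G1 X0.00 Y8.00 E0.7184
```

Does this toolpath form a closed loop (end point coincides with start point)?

Start point (G0): (0.00, 0.00). End point (last G1): the path does not return to the start — open.

no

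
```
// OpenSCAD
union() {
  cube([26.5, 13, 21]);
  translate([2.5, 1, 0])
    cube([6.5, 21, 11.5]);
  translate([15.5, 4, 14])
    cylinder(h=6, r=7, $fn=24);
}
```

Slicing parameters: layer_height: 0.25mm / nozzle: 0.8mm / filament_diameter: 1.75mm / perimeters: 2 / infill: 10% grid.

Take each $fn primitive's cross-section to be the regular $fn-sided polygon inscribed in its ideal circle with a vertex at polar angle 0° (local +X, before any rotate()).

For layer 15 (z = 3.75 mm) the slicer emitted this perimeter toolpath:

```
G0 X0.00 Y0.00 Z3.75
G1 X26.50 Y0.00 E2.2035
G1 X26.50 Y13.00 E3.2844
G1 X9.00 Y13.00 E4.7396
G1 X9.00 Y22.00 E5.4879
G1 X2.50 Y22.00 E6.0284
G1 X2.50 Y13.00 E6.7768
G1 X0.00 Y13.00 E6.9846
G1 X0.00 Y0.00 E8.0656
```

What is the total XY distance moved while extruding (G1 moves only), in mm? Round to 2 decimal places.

97.00 mm

Sum the Euclidean lengths of each G1 segment: total = 97.00 mm.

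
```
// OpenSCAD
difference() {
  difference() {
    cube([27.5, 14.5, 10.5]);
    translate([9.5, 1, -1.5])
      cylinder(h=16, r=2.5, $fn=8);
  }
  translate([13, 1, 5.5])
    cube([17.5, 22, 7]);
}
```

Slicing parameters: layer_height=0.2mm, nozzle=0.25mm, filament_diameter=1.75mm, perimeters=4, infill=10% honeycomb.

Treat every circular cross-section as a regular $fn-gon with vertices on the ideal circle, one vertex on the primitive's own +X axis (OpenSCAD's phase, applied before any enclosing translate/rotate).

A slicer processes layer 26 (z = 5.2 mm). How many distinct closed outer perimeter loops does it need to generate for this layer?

At z = 5.2 mm: the cube is present — its section is the full 27.5×14.5 rectangle; the cylinder at (9.5, 1): section is a regular 8-gon, circumradius r=2.5; Subtracting the remaining from the first: starting from the 27.5×14.5 cube, the r=2.5 cylinder at (9.5, 1) partially overlaps it — only the 13.42 mm² overlap (of its 17.68 mm²) is removed, clipping the outline — 1 connected region; the cube at (13, 1) is not intersected at this z (z outside [5.5, 12.5]); Taking the first minus the rest: none of the subtracted shapes is present at this height, so the result so far is unchanged — 1 connected region. The result has 1 disconnected region.

1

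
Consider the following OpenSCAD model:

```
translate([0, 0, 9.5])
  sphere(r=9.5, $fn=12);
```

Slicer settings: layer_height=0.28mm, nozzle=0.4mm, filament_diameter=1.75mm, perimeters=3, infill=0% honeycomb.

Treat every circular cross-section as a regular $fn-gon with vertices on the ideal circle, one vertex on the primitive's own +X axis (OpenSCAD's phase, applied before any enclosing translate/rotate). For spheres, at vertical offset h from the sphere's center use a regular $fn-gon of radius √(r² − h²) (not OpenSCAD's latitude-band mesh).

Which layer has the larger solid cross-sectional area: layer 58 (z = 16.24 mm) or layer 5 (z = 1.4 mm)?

layer 58 (z = 16.24 mm)

Layer 58 (z = 16.24): the r=9.5 sphere slices to a regular 12-gon of circumradius 6.695 (√(r²−h²) with h=6.74 from center) (area = (12/2)·6.695²·sin(360°/12) = 134.47 mm²). So its area = 134.47 mm². Layer 5 (z = 1.4): the r=9.5 sphere slices to a regular 12-gon of circumradius 4.964 (√(r²−h²) with h=8.1 from center) (area = (12/2)·4.964²·sin(360°/12) = 73.92 mm²). So its area = 73.92 mm². Layer 58 is larger (134.47 vs 73.92 mm²).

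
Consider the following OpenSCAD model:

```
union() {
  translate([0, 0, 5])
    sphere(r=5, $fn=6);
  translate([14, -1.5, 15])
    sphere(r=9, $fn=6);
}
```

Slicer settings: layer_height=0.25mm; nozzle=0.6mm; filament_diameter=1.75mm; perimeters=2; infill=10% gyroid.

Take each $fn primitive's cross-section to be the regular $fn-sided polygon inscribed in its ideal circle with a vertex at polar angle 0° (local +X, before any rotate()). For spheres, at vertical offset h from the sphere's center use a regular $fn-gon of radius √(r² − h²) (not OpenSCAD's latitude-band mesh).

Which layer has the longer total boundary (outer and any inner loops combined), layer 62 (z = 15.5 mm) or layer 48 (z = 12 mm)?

layer 62 (z = 15.5 mm)

Layer 62 (z = 15.5): the sphere is not intersected at this z (|z−center|=10.500 > r=5); the sphere at (14, -1.5): section is a regular 6-gon, circumradius = √(r²−h²) = √(9²−0.5²) = 8.986 (perimeter = 2·6·8.986·sin(180°/6) = 53.92 mm); Taking the union: only the r=9 sphere at (14, -1.5) is present, so the union is just that shape — boundary = 53.92 mm. So its perimeter = 53.92 mm. Layer 48 (z = 12): the sphere is absent (|z−center|=7.000 > r=5); the r=9 sphere at (14, -1.5) slices to a regular 6-gon of circumradius 8.485 (√(r²−h²) with h=3 from center) (perimeter = 2·6·8.485·sin(180°/6) = 50.91 mm); Combining (union): only the r=9 sphere at (14, -1.5) is present, so the union is just that shape — boundary = 50.91 mm. So its perimeter = 50.91 mm. Layer 62 is larger (53.92 vs 50.91 mm).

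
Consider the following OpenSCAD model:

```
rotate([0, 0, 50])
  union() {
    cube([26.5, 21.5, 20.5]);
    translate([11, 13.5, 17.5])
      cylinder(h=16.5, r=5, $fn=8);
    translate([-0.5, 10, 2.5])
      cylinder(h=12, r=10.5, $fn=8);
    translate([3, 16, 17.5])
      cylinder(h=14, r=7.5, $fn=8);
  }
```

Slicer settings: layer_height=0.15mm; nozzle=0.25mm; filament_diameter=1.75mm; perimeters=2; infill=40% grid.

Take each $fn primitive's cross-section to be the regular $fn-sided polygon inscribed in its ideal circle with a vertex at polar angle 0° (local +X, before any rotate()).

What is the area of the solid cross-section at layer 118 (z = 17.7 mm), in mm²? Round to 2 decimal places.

At z = 17.7 mm: the 26.5×21.5 cube contributes its full rectangle (area 569.75 mm²); the r=5 cylinder at (11, 13.5) contributes a regular 8-gon of circumradius 5 (area = (8/2)·5.000²·sin(360°/8) = 70.71 mm²); the cylinder at (-0.5, 10) is not intersected at this z (z outside [2.5, 14.5]); the r=7.5 cylinder at (3, 16) contributes a regular 8-gon of circumradius 7.5 (area = (8/2)·7.500²·sin(360°/8) = 159.10 mm²); Combining (union): the regions partially overlap — summed areas 799.56 mm² minus the doubly-counted overlap 182.57 mm² gives 616.99 mm² — area = 616.99 mm²; (whole slice rotated 50° about Z — lengths, areas and connectivity unchanged). Overall, the cross-section is a single solid region. Net area = 616.99 mm².

616.99 mm²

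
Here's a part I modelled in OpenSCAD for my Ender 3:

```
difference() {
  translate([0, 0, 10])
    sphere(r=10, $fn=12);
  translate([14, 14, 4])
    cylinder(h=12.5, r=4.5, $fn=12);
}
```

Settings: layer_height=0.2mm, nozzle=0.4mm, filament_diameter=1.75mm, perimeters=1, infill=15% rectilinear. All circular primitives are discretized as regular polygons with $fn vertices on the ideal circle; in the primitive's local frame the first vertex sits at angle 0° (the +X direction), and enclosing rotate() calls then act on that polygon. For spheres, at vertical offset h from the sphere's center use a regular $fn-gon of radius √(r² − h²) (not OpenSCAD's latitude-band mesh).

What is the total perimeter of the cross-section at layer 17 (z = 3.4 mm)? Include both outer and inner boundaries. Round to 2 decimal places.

At z = 3.4 mm: the r=10 sphere contributes a regular 12-gon of circumradius √(10²−6.6²) = 7.513 (perimeter = 2·12·7.513·sin(180°/12) = 46.67 mm); the cylinder at (14, 14) is absent (z outside [4, 16.5]); Subtracting the remaining from the first: none of the subtracted shapes is present at this height, so the r=10 sphere is unchanged — boundary = 46.67 mm. Overall, the cross-section is a single solid region. Total boundary length (outer) = 46.67 mm.

46.67 mm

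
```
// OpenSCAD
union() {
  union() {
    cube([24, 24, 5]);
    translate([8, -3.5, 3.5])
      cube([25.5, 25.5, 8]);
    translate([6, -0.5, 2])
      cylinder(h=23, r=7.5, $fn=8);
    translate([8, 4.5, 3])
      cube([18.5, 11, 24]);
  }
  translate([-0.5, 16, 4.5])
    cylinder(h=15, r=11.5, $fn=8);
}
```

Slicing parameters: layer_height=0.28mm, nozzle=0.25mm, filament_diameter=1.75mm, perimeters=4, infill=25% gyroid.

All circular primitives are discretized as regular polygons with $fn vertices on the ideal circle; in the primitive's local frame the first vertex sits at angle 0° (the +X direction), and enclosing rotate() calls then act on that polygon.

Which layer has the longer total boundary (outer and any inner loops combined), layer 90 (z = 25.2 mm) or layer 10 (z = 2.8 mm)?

layer 10 (z = 2.8 mm)

Layer 90 (z = 25.2): the cube is not intersected at this z (z outside [0, 5]); the cube at (8, -3.5) does not reach this height (z outside [3.5, 11.5]); the cylinder at (6, -0.5) is not intersected at this z (z outside [2, 25]); the cube at (8, 4.5) is present — its section is the full 18.5×11 rectangle (perimeter 59.00 mm); Taking the union: only the 18.5×11 cube at (8, 4.5) is present, so the union is just that shape — boundary = 59.00 mm; the cylinder at (-0.5, 16) is not intersected at this z (z outside [4.5, 19.5]); Taking the union: only that combined region is present, so the union is just that shape — boundary = 59.00 mm. So its perimeter = 59.00 mm. Layer 10 (z = 2.8): the cube is present — its section is the full 24×24 rectangle (perimeter 96.00 mm); the cube at (8, -3.5) is absent (z outside [3.5, 11.5]); the r=7.5 cylinder at (6, -0.5) contributes a regular 8-gon of circumradius 7.5 (perimeter = 2·8·7.500·sin(180°/8) = 45.92 mm); the cube at (8, 4.5) is not intersected at this z (z outside [3, 27]); Combining (union): the regions partially overlap (shared area 70.14 mm²), so the edge portions inside another operand are dropped and the merged outline is re-measured after clipping — boundary = 107.01 mm; the cylinder at (-0.5, 16) is not intersected at this z (z outside [4.5, 19.5]); Merging all regions: only that combined region is present, so the union is just that shape — boundary = 107.01 mm. So its perimeter = 107.01 mm. Layer 10 is larger (107.01 vs 59.00 mm).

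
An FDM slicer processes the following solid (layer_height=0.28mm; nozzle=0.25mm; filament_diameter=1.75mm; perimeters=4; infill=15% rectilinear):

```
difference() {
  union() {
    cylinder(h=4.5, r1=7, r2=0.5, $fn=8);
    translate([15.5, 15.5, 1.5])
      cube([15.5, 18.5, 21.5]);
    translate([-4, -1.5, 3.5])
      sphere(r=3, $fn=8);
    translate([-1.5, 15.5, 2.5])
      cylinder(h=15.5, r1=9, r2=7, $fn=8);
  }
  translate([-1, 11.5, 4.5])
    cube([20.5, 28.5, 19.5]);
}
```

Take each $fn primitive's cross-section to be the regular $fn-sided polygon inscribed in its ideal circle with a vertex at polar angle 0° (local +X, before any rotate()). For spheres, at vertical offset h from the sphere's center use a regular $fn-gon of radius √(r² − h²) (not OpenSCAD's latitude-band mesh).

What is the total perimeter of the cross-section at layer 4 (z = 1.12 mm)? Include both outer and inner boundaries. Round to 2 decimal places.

At z = 1.12 mm: the cone (r1=7→r2=0.5) has section circumradius 5.382 here — a regular 8-gon (perimeter = 2·8·5.382·sin(180°/8) = 32.95 mm); the cube at (15.5, 15.5) is absent (z outside [1.5, 23]); the sphere at (-4, -1.5): section is a regular 8-gon, circumradius = √(r²−h²) = √(3²−2.38²) = 1.826 (perimeter = 2·8·1.826·sin(180°/8) = 11.18 mm); the cone at (-1.5, 15.5) is not intersected at this z (z outside [2.5, 18]); Combining (union): the regions partially overlap (shared area 7.09 mm²), so the edge portions inside another operand are dropped and the merged outline is re-measured after clipping — boundary = 33.77 mm; the cube at (-1, 11.5) does not reach this height (z outside [4.5, 24]); Taking the first minus the rest: none of the subtracted shapes is present at this height, so that combined region is unchanged — boundary = 33.77 mm. Overall, the cross-section is a single solid region. Total boundary length (outer) = 33.77 mm.

33.77 mm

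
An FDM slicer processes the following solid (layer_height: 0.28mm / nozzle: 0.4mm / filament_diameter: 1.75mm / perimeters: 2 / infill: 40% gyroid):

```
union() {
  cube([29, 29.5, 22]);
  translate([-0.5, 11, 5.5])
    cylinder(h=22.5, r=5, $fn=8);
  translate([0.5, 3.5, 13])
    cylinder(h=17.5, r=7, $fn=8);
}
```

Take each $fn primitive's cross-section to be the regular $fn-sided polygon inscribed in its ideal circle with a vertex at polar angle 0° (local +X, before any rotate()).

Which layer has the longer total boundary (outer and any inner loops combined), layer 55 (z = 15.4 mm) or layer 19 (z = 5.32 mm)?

Layer 55 (z = 15.4): the cube is present — its section is the full 29×29.5 rectangle (perimeter 117.00 mm); the cylinder at (-0.5, 11): section is a regular 8-gon, circumradius r=5 (perimeter = 2·8·5.000·sin(180°/8) = 30.61 mm); the r=7 cylinder at (0.5, 3.5) contributes a regular 8-gon of circumradius 7 (perimeter = 2·8·7.000·sin(180°/8) = 42.86 mm); Taking the union: the regions partially overlap (shared area 103.82 mm²), so the edge portions inside another operand are dropped and the merged outline is re-measured after clipping — boundary = 129.11 mm. So its perimeter = 129.11 mm. Layer 19 (z = 5.32): the cube (footprint 29×29.5) is included at this height (perimeter 117.00 mm); the cylinder at (-0.5, 11) is not intersected at this z (z outside [5.5, 28]); the cylinder at (0.5, 3.5) is not intersected at this z (z outside [13, 30.5]); Merging all regions: only the 29×29.5 cube is present, so the union is just that shape — boundary = 117.00 mm. So its perimeter = 117.00 mm. Layer 55 is larger (129.11 vs 117.00 mm).

layer 55 (z = 15.4 mm)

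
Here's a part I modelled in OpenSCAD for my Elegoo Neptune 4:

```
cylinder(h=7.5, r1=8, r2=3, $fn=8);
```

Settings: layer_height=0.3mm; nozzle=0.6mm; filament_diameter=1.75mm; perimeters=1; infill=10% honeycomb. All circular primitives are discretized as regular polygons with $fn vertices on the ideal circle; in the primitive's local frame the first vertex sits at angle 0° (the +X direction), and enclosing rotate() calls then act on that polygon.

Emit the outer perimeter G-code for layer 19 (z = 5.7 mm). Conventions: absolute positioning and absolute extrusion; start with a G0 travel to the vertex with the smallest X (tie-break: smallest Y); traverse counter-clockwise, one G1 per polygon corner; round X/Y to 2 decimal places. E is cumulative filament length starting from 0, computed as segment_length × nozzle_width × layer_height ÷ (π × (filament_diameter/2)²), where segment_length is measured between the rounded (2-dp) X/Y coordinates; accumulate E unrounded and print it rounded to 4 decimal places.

At z = 5.7 mm: the cone: at t=0.760 of its height the radius interpolates to r₁+(r₂−r₁)t = 4.200, giving a regular 8-gon of that circumradius. The outline is a single polygon with 8 vertices. Extrusion per mm of travel: 0.6 × 0.3 / (π × 0.875²) = 0.074835. Accumulating E over each segment gives final E = 1.9245.

G0 X-4.20 Y0.00 Z5.70
G1 X-2.97 Y-2.97 E0.2406
G1 X0.00 Y-4.20 E0.4811
G1 X2.97 Y-2.97 E0.7217
G1 X4.20 Y0.00 E0.9623
G1 X2.97 Y2.97 E1.2028
G1 X0.00 Y4.20 E1.4434
G1 X-2.97 Y2.97 E1.6840
G1 X-4.20 Y0.00 E1.9245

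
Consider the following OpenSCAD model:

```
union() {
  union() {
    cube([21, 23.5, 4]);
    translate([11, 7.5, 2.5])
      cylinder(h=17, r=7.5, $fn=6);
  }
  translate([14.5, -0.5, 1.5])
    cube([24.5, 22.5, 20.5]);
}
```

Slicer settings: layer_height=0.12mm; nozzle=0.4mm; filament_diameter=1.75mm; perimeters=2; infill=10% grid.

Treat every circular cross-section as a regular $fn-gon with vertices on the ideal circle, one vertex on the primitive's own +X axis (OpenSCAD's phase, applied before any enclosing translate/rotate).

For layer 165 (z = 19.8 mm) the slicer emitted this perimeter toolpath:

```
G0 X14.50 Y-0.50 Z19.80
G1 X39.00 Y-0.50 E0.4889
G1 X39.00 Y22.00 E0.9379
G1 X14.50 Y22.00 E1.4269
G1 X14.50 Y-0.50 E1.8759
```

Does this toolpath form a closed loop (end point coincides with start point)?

yes

Start point (G0): (14.50, -0.50). End point (last G1): the path returns to the start — closed.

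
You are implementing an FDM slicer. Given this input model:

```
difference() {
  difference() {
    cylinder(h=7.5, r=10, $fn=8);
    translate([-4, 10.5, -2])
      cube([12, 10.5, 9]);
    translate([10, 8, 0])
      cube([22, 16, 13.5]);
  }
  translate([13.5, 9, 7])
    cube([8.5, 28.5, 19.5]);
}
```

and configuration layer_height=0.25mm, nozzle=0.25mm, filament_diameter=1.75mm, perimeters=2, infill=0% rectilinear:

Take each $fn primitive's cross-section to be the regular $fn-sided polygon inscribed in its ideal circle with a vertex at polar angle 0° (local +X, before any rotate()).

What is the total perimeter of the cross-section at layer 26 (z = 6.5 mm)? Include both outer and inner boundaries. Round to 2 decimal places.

61.23 mm

At z = 6.5 mm: the cylinder: section is a regular 8-gon, circumradius r=10 (perimeter = 2·8·10.000·sin(180°/8) = 61.23 mm); the cube at (-4, 10.5) is present — its section is the full 12×10.5 rectangle (perimeter 45.00 mm); the cube at (10, 8) (footprint 22×16) is included at this height (perimeter 76.00 mm); Subtracting the remaining from the first: starting from the r=10 cylinder, the 12×10.5 cube at (-4, 10.5) misses the remaining region (no effect); the 22×16 cube at (10, 8) misses the remaining region (no effect) — boundary = 61.23 mm; the cube at (13.5, 9) does not reach this height (z outside [7, 26.5]); After the difference (first − rest): none of the subtracted shapes is present at this height, so that combined region is unchanged — boundary = 61.23 mm. Overall, the cross-section is a single solid region. Total boundary length (outer) = 61.23 mm.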